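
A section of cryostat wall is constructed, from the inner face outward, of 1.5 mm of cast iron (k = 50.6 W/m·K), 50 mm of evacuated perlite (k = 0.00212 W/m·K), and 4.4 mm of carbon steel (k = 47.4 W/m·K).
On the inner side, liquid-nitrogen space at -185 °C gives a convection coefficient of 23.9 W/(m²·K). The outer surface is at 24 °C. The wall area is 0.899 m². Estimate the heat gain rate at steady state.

Q ≈ 7.95 W

Treating each layer as a thermal resistance in series:
R_inner film = 1/(h_i·A) = 1/(23.9×0.899) = 0.04654 K/W
R_cast iron = L/(kA) = 0.0015/(50.6×0.899) = 3.297×10^-5 K/W
R_evacuated perlite = L/(kA) = 0.05/(0.00212×0.899) = 26.23 K/W
R_carbon steel = L/(kA) = 0.0044/(47.4×0.899) = 1.033×10^-4 K/W
R_total = 26.28 K/W
Q = ΔT / R_total = 209 / 26.28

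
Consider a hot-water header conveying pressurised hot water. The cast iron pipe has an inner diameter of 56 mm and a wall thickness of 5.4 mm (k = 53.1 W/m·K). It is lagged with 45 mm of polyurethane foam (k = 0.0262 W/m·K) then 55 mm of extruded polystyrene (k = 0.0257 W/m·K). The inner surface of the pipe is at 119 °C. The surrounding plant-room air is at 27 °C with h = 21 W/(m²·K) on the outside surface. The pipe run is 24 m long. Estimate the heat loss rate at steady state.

Radial resistances (cylindrical: R_cond = ln(r_o/r_i)/(2πkL), R_conv = 1/(h·2πrL)):
R_cast iron pipe wall = ln(33.4/28)/(2π×53.1×24) = 2.202×10^-5 K/W
R_polyurethane foam = ln(78.4/33.4)/(2π×0.0262×24) = 0.216 K/W
R_extruded polystyrene = ln(133.4/78.4)/(2π×0.0257×24) = 0.1372 K/W
R_outer film = 1/(h_o·2πr_oL) = 1/(21×2π×0.1334×24) = 0.002367 K/W
R_total = 0.3555 K/W
Q = ΔT/R_total = 92/0.3555

Q ≈ 259 W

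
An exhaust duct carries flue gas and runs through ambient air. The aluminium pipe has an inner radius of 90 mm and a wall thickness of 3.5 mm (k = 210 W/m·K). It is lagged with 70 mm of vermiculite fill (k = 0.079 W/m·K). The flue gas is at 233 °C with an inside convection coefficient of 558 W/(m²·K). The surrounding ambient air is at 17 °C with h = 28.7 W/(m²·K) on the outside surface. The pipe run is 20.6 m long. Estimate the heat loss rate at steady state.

Q ≈ 3830 W

Cylindrical conduction, so R = ln(r₂/r₁)/(2πkL) per layer, in series:
R_inner film = 1/(h_i·2πr₁L) = 1/(558×2π×0.09×20.6) = 1.538×10^-4 K/W
R_aluminium pipe wall = ln(93.5/90)/(2π×210×20.6) = 1.404×10^-6 K/W
R_vermiculite fill = ln(163.5/93.5)/(2π×0.079×20.6) = 0.05465 K/W
R_outer film = 1/(h_o·2πr_oL) = 1/(28.7×2π×0.1635×20.6) = 0.001646 K/W
R_total = 0.05646 K/W
Q = ΔT/R_total = 216/0.05646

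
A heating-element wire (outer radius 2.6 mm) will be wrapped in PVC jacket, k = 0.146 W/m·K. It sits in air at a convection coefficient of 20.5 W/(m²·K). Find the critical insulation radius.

For a cylinder r_cr = k/h = 0.146/20.5
r_cr = 7.12 mm; since the bare radius (2.6 mm) is below r_cr, adding a thin layer of insulation will *increase* heat loss.

r_cr ≈ 7.12 mm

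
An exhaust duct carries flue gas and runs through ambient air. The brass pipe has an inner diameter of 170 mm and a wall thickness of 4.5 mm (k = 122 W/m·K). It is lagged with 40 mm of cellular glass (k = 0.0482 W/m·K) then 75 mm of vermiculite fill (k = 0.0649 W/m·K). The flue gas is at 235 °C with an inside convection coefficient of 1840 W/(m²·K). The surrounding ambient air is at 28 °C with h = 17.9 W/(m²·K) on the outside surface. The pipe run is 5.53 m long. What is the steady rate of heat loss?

Q ≈ 480 W

Radial resistances (cylindrical: R_cond = ln(r_o/r_i)/(2πkL), R_conv = 1/(h·2πrL)):
R_inner film = 1/(h_i·2πr₁L) = 1/(1840×2π×0.085×5.53) = 1.84×10^-4 K/W
R_brass pipe wall = ln(89.5/85)/(2π×122×5.53) = 1.217×10^-5 K/W
R_cellular glass = ln(129.5/89.5)/(2π×0.0482×5.53) = 0.2206 K/W
R_vermiculite fill = ln(204.5/129.5)/(2π×0.0649×5.53) = 0.2026 K/W
R_outer film = 1/(h_o·2πr_oL) = 1/(17.9×2π×0.2045×5.53) = 0.007862 K/W
R_total = 0.4313 K/W
Q = ΔT/R_total = 207/0.4313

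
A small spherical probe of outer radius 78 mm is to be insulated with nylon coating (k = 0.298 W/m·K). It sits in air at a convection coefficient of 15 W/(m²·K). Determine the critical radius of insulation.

For a sphere r_cr = 2k/h = 2×0.298/15
r_cr = 39.7 mm; since the bare radius (78 mm) is above r_cr, any added insulation will reduce heat loss.

r_cr ≈ 39.7 mm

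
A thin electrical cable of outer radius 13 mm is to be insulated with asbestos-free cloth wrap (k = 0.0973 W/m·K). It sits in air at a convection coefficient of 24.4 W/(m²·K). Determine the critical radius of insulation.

For a cylinder r_cr = k/h = 0.0973/24.4
r_cr = 3.99 mm; since the bare radius (13 mm) is above r_cr, any added insulation will reduce heat loss.

r_cr ≈ 3.99 mm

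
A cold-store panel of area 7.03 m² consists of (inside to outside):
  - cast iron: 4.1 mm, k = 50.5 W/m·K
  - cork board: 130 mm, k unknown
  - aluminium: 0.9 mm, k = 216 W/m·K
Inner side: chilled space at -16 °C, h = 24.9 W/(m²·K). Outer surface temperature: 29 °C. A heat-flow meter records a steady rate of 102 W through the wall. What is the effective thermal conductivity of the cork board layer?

k ≈ 0.0425 W/(m·K)

Thermal resistances in series:
R_inner film = 1/(h_i·A) = 1/(24.9×7.03) = 0.005713 K/W
R_cast iron = L/(kA) = 0.0041/(50.5×7.03) = 1.155×10^-5 K/W
R_aluminium = L/(kA) = 0.0009/(216×7.03) = 5.927×10^-7 K/W
Sum of known resistances R_other = 0.005725 K/W
Total R = ΔT/Q = 45/102 = 0.4412 K/W
R_cork board = R_total − R_other = 0.4355 K/W
k = L/(R·A) = 0.13/(0.4355×7.03)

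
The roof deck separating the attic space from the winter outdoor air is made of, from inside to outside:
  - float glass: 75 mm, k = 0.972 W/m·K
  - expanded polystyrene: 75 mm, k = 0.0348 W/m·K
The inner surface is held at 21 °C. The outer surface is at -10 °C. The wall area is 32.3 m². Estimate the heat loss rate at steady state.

Q ≈ 449 W

Model the wall as resistances in series:
R_float glass = L/(kA) = 0.075/(0.972×32.3) = 0.002389 K/W
R_expanded polystyrene = L/(kA) = 0.075/(0.0348×32.3) = 0.06672 K/W
R_total = 0.06911 K/W
Q = ΔT / R_total = 31 / 0.06911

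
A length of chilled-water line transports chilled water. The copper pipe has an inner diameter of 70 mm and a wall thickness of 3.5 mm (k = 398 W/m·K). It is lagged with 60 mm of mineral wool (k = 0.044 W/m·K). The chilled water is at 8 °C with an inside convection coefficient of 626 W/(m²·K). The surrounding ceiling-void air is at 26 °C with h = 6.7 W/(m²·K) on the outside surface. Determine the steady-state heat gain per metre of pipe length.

q′ ≈ 4.94 W/m

Cylindrical conduction, so R = ln(r₂/r₁)/(2πkL) per layer, in series:
R_inner film = 1/(h_i·2πr₁L) = 1/(626×2π×0.035×1) = 0.007264 K/W
R_copper pipe wall = ln(38.5/35)/(2π×398×1) = 3.811×10^-5 K/W
R_mineral wool = ln(98.5/38.5)/(2π×0.044×1) = 3.398 K/W
R_outer film = 1/(h_o·2πr_oL) = 1/(6.7×2π×0.0985×1) = 0.2412 K/W
R_total = 3.646 K/W
Q = ΔT/R_total = 18/3.646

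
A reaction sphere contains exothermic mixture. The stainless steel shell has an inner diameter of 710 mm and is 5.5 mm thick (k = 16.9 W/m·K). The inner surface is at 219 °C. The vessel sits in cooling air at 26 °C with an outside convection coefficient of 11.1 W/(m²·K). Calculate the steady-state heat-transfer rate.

Q ≈ 3490 W

Spherical conduction: R = (1/r_in − 1/r_out)/(4πk) per layer; series-sum.
R_stainless steel shell = (1/0.355 − 1/0.3605)/(4π×16.9) = 2.024×10^-4 K/W
R_outer film = 1/(h·4πr_o²) = 1/(11.1×4π×0.3605²) = 0.05516 K/W
R_total = 0.05537 K/W
Q = ΔT/R_total = 193/0.05537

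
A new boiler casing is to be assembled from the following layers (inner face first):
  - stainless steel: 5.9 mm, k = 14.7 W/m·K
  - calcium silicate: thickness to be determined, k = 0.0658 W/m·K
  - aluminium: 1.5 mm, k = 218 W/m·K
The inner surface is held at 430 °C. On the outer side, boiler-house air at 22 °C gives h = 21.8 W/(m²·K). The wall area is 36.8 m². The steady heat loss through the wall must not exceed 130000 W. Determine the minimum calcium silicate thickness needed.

Model the wall as resistances in series:
R_stainless steel = L/(kA) = 0.0059/(14.7×36.8) = 1.091×10^-5 K/W
R_aluminium = L/(kA) = 0.0015/(218×36.8) = 1.87×10^-7 K/W
R_outer film = 1/(h_o·A) = 1/(21.8×36.8) = 0.001247 K/W
Sum of the known resistances R_other = 0.001258 K/W
Required total resistance R_tot = ΔT/Q_allow = 408/130000 = 0.003138 K/W
R_calcium silicate = R_tot − R_other = 0.001881 K/W
L = R·k·A = 0.001881×0.0658×36.8

L ≈ 4.55 mm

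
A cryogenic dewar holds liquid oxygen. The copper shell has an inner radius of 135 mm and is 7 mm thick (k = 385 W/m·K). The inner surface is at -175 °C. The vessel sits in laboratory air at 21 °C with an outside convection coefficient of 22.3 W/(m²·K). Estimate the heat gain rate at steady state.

Q ≈ 1110 W

For a spherical shell R = (1/r₁ − 1/r₂)/(4πk); film R = 1/(h·4πr²). In series:
R_copper shell = (1/0.135 − 1/0.142)/(4π×385) = 7.548×10^-5 K/W
R_outer film = 1/(h·4πr_o²) = 1/(22.3×4π×0.142²) = 0.177 K/W
R_total = 0.177 K/W
Q = ΔT/R_total = 196/0.177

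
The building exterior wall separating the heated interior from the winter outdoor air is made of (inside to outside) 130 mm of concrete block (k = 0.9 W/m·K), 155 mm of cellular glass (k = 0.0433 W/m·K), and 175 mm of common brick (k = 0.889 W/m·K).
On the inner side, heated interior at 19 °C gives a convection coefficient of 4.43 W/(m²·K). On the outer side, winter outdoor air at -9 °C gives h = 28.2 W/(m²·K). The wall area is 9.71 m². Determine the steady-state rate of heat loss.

Q ≈ 65 W

Model the wall as resistances in series:
R_inner film = 1/(h_i·A) = 1/(4.43×9.71) = 0.02325 K/W
R_concrete block = L/(kA) = 0.13/(0.9×9.71) = 0.01488 K/W
R_cellular glass = L/(kA) = 0.155/(0.0433×9.71) = 0.3687 K/W
R_common brick = L/(kA) = 0.175/(0.889×9.71) = 0.02027 K/W
R_outer film = 1/(h_o·A) = 1/(28.2×9.71) = 0.003652 K/W
R_total = 0.4307 K/W
Q = ΔT / R_total = 28 / 0.4307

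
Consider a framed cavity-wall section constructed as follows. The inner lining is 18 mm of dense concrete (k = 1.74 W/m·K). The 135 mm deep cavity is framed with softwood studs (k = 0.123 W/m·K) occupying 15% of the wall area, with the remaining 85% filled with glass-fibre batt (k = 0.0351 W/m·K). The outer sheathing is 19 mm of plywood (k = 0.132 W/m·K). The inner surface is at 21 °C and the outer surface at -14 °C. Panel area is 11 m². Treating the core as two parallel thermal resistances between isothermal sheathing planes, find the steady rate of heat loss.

Q ≈ 131 W

Sheathing layers in series; stud and cavity paths in parallel between them.
R_inner = 0.018/(1.74×11) = 9.404×10^-4 K/W
R_stud  = 0.135/(0.123×0.15×11) = 0.6652 K/W
R_cav   = 0.135/(0.0351×0.85×11) = 0.4114 K/W
1/R_core = 1/R_stud + 1/R_cav → R_core = 0.2542 K/W
R_outer = 0.019/(0.132×11) = 0.01309 K/W
R_total = 0.2682 K/W
Q = ΔT/R_total = 35/0.2682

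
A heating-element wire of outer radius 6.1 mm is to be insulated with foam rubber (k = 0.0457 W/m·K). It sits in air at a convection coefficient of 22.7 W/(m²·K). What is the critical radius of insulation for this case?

For a cylinder r_cr = k/h = 0.0457/22.7
r_cr = 2.01 mm; since the bare radius (6.1 mm) is above r_cr, any added insulation will reduce heat loss.

r_cr ≈ 2.01 mm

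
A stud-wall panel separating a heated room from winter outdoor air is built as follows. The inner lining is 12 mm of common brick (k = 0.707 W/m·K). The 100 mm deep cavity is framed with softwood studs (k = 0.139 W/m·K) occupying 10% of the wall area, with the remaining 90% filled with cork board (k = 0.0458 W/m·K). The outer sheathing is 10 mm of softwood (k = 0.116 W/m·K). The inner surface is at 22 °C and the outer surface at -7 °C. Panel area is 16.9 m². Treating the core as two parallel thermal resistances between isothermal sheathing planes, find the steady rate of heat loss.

Sheathing layers in series; stud and cavity paths in parallel between them.
R_inner = 0.012/(0.707×16.9) = 0.001004 K/W
R_stud  = 0.1/(0.139×0.1×16.9) = 0.4257 K/W
R_cav   = 0.1/(0.0458×0.9×16.9) = 0.1436 K/W
1/R_core = 1/R_stud + 1/R_cav → R_core = 0.1074 K/W
R_outer = 0.01/(0.116×16.9) = 0.005101 K/W
R_total = 0.1135 K/W
Q = ΔT/R_total = 29/0.1135

Q ≈ 256 W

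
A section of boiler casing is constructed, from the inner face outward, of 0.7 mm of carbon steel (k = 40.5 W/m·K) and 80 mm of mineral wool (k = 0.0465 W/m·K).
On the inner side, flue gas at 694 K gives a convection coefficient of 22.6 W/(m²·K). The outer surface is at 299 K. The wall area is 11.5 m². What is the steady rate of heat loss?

Q ≈ 2570 W

Using the resistance-network approach (series):
R_inner film = 1/(h_i·A) = 1/(22.6×11.5) = 0.003848 K/W
R_carbon steel = L/(kA) = 0.0007/(40.5×11.5) = 1.503×10^-6 K/W
R_mineral wool = L/(kA) = 0.08/(0.0465×11.5) = 0.1496 K/W
R_total = 0.1535 K/W
Q = ΔT / R_total = 395 / 0.1535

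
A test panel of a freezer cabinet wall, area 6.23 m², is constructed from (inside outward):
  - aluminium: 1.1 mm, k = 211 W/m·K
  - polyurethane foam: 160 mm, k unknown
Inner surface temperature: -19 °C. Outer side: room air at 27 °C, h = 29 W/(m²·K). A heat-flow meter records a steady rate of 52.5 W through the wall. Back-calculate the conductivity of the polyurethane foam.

k ≈ 0.0295 W/(m·K)

Model the wall as resistances in series:
R_aluminium = L/(kA) = 0.0011/(211×6.23) = 8.368×10^-7 K/W
R_outer film = 1/(h_o·A) = 1/(29×6.23) = 0.005535 K/W
Sum of known resistances R_other = 0.005536 K/W
Total R = ΔT/Q = 46/52.5 = 0.8762 K/W
R_polyurethane foam = R_total − R_other = 0.8707 K/W
k = L/(R·A) = 0.16/(0.8707×6.23)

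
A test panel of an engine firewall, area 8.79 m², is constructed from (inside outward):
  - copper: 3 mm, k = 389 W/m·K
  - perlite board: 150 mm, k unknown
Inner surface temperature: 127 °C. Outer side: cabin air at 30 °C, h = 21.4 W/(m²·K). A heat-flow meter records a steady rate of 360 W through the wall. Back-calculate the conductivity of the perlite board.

Series thermal resistances:
R_copper = L/(kA) = 0.003/(389×8.79) = 8.774×10^-7 K/W
R_outer film = 1/(h_o·A) = 1/(21.4×8.79) = 0.005316 K/W
Sum of known resistances R_other = 0.005317 K/W
Total R = ΔT/Q = 97/360 = 0.2694 K/W
R_perlite board = R_total − R_other = 0.2641 K/W
k = L/(R·A) = 0.15/(0.2641×8.79)

k ≈ 0.0646 W/(m·K)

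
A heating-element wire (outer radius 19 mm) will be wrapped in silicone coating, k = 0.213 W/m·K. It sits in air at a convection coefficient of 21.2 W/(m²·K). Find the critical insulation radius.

For a cylinder r_cr = k/h = 0.213/21.2
r_cr = 10 mm; since the bare radius (19 mm) is above r_cr, any added insulation will reduce heat loss.

r_cr ≈ 10 mm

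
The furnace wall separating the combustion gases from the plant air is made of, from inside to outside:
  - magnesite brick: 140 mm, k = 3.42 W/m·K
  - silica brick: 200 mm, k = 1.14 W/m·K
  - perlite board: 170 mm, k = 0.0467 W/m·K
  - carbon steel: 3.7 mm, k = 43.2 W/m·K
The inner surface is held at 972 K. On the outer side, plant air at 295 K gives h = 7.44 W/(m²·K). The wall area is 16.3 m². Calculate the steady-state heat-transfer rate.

Q ≈ 2760 W

Treating each layer as a thermal resistance in series:
R_magnesite brick = L/(kA) = 0.14/(3.42×16.3) = 0.002511 K/W
R_silica brick = L/(kA) = 0.2/(1.14×16.3) = 0.01076 K/W
R_perlite board = L/(kA) = 0.17/(0.0467×16.3) = 0.2233 K/W
R_carbon steel = L/(kA) = 0.0037/(43.2×16.3) = 5.254×10^-6 K/W
R_outer film = 1/(h_o·A) = 1/(7.44×16.3) = 0.008246 K/W
R_total = 0.2449 K/W
Q = ΔT / R_total = 677 / 0.2449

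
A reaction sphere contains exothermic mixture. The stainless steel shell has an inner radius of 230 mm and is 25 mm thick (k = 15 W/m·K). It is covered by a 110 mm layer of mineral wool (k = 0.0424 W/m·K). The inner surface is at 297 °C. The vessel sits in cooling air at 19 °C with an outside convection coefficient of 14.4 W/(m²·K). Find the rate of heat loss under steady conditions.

For a spherical shell R = (1/r₁ − 1/r₂)/(4πk); film R = 1/(h·4πr²). In series:
R_stainless steel shell = (1/0.23 − 1/0.255)/(4π×15) = 0.002261 K/W
R_mineral wool = (1/0.255 − 1/0.365)/(4π×0.0424) = 2.218 K/W
R_outer film = 1/(h·4πr_o²) = 1/(14.4×4π×0.365²) = 0.04148 K/W
R_total = 2.262 K/W
Q = ΔT/R_total = 278/2.262

Q ≈ 123 W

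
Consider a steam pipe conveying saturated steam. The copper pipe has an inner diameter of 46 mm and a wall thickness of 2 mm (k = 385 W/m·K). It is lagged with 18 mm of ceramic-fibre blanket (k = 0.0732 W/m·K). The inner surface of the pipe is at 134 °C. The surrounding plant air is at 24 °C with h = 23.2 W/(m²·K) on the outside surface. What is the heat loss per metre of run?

Treating each annulus and film as a series resistance:
R_copper pipe wall = ln(25/23)/(2π×385×1) = 3.447×10^-5 K/W
R_ceramic-fibre blanket = ln(43/25)/(2π×0.0732×1) = 1.179 K/W
R_outer film = 1/(h_o·2πr_oL) = 1/(23.2×2π×0.043×1) = 0.1595 K/W
R_total = 1.339 K/W
Q = ΔT/R_total = 110/1.339

q′ ≈ 82.2 W/m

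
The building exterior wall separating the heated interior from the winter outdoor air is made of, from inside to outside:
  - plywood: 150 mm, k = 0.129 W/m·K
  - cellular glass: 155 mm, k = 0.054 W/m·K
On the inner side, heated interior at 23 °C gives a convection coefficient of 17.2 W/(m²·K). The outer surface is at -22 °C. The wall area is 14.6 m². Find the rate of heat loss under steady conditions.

Series thermal resistances:
R_inner film = 1/(h_i·A) = 1/(17.2×14.6) = 0.003982 K/W
R_plywood = L/(kA) = 0.15/(0.129×14.6) = 0.07964 K/W
R_cellular glass = L/(kA) = 0.155/(0.054×14.6) = 0.1966 K/W
R_total = 0.2802 K/W
Q = ΔT / R_total = 45 / 0.2802

Q ≈ 161 W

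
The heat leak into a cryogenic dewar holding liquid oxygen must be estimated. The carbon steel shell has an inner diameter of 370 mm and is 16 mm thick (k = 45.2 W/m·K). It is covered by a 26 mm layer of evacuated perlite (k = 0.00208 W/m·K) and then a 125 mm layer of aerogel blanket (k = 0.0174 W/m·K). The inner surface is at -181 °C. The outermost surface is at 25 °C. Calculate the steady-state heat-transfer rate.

For a spherical shell R = (1/r₁ − 1/r₂)/(4πk); film R = 1/(h·4πr²). In series:
R_carbon steel shell = (1/0.185 − 1/0.201)/(4π×45.2) = 7.575×10^-4 K/W
R_evacuated perlite = (1/0.201 − 1/0.227)/(4π×0.00208) = 21.8 K/W
R_aerogel blanket = (1/0.227 − 1/0.352)/(4π×0.0174) = 7.155 K/W
R_total = 28.96 K/W
Q = ΔT/R_total = 206/28.96

Q ≈ 7.11 W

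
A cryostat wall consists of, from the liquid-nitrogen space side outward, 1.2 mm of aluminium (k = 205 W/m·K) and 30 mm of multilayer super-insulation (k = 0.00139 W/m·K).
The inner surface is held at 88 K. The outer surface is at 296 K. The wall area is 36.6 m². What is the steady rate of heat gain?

Q ≈ 353 W

Series thermal resistances:
R_aluminium = L/(kA) = 0.0012/(205×36.6) = 1.599×10^-7 K/W
R_multilayer super-insulation = L/(kA) = 0.03/(0.00139×36.6) = 0.5897 K/W
R_total = 0.5897 K/W
Q = ΔT / R_total = 208 / 0.5897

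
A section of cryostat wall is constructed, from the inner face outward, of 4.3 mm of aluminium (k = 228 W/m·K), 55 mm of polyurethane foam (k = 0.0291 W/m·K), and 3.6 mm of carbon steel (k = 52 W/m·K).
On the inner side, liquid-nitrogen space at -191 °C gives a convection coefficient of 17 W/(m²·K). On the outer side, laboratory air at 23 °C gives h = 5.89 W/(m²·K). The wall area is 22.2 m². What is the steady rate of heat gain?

Q ≈ 2240 W

Thermal resistances in series:
R_inner film = 1/(h_i·A) = 1/(17×22.2) = 0.00265 K/W
R_aluminium = L/(kA) = 0.0043/(228×22.2) = 8.495×10^-7 K/W
R_polyurethane foam = L/(kA) = 0.055/(0.0291×22.2) = 0.08514 K/W
R_carbon steel = L/(kA) = 0.0036/(52×22.2) = 3.119×10^-6 K/W
R_outer film = 1/(h_o·A) = 1/(5.89×22.2) = 0.007648 K/W
R_total = 0.09544 K/W
Q = ΔT / R_total = 214 / 0.09544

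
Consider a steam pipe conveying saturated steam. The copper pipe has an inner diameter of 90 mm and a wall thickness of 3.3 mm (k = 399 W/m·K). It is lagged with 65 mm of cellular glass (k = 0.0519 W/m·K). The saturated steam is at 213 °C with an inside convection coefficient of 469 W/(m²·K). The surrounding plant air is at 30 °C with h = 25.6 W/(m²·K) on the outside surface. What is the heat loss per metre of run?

q′ ≈ 68.4 W/m

Per-layer cylindrical resistances, series-summed:
R_inner film = 1/(h_i·2πr₁L) = 1/(469×2π×0.045×1) = 0.007541 K/W
R_copper pipe wall = ln(48.3/45)/(2π×399×1) = 2.823×10^-5 K/W
R_cellular glass = ln(113.3/48.3)/(2π×0.0519×1) = 2.615 K/W
R_outer film = 1/(h_o·2πr_oL) = 1/(25.6×2π×0.1133×1) = 0.05487 K/W
R_total = 2.677 K/W
Q = ΔT/R_total = 183/2.677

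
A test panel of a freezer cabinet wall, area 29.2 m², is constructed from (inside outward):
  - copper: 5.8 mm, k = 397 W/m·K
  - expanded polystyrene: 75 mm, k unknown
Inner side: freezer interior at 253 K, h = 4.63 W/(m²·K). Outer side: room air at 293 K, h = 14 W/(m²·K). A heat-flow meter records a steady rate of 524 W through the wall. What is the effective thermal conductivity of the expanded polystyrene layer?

k ≈ 0.0386 W/(m·K)

Thermal resistances in series:
R_inner film = 1/(h_i·A) = 1/(4.63×29.2) = 0.007397 K/W
R_copper = L/(kA) = 0.0058/(397×29.2) = 5.003×10^-7 K/W
R_outer film = 1/(h_o·A) = 1/(14×29.2) = 0.002446 K/W
Sum of known resistances R_other = 0.009843 K/W
Total R = ΔT/Q = 40/524 = 0.07634 K/W
R_expanded polystyrene = R_total − R_other = 0.06649 K/W
k = L/(R·A) = 0.075/(0.06649×29.2)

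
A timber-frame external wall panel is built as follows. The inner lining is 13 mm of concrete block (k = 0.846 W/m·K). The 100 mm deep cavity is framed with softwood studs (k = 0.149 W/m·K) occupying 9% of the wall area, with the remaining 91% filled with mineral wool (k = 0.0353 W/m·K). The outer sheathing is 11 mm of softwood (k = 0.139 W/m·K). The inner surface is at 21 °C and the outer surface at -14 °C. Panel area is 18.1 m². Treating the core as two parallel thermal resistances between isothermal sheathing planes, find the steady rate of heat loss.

Q ≈ 277 W

Sheathing layers in series; stud and cavity paths in parallel between them.
R_inner = 0.013/(0.846×18.1) = 8.49×10^-4 K/W
R_stud  = 0.1/(0.149×0.09×18.1) = 0.412 K/W
R_cav   = 0.1/(0.0353×0.91×18.1) = 0.172 K/W
1/R_core = 1/R_stud + 1/R_cav → R_core = 0.1213 K/W
R_outer = 0.011/(0.139×18.1) = 0.004372 K/W
R_total = 0.1266 K/W
Q = ΔT/R_total = 35/0.1266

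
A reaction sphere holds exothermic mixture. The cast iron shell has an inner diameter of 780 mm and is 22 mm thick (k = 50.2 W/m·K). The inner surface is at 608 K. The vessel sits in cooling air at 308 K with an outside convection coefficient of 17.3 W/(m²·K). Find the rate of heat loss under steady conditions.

Q ≈ 11000 W

Spherical conduction: R = (1/r_in − 1/r_out)/(4πk) per layer; series-sum.
R_cast iron shell = (1/0.39 − 1/0.412)/(4π×50.2) = 2.17×10^-4 K/W
R_outer film = 1/(h·4πr_o²) = 1/(17.3×4π×0.412²) = 0.0271 K/W
R_total = 0.02732 K/W
Q = ΔT/R_total = 300/0.02732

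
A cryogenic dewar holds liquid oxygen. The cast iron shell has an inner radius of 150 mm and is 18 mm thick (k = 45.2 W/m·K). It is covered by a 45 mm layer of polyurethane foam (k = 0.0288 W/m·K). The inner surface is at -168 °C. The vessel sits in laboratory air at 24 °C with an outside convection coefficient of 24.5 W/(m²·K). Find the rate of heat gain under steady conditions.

Q ≈ 54.1 W

For a spherical shell R = (1/r₁ − 1/r₂)/(4πk); film R = 1/(h·4πr²). In series:
R_cast iron shell = (1/0.15 − 1/0.168)/(4π×45.2) = 0.001258 K/W
R_polyurethane foam = (1/0.168 − 1/0.213)/(4π×0.0288) = 3.475 K/W
R_outer film = 1/(h·4πr_o²) = 1/(24.5×4π×0.213²) = 0.07159 K/W
R_total = 3.548 K/W
Q = ΔT/R_total = 192/3.548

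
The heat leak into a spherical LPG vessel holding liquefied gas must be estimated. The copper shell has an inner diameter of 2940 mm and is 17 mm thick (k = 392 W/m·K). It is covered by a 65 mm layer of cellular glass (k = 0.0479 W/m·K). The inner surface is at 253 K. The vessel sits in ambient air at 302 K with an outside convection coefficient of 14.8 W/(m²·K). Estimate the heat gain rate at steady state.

Q ≈ 999 W

Radial (spherical) resistances in series:
R_copper shell = (1/1.47 − 1/1.487)/(4π×392) = 1.579×10^-6 K/W
R_cellular glass = (1/1.487 − 1/1.552)/(4π×0.0479) = 0.04679 K/W
R_outer film = 1/(h·4πr_o²) = 1/(14.8×4π×1.552²) = 0.002232 K/W
R_total = 0.04903 K/W
Q = ΔT/R_total = 49/0.04903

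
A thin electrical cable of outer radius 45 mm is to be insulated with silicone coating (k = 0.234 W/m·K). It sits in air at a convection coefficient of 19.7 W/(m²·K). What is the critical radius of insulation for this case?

r_cr ≈ 11.9 mm

For a cylinder r_cr = k/h = 0.234/19.7
r_cr = 11.9 mm; since the bare radius (45 mm) is above r_cr, any added insulation will reduce heat loss.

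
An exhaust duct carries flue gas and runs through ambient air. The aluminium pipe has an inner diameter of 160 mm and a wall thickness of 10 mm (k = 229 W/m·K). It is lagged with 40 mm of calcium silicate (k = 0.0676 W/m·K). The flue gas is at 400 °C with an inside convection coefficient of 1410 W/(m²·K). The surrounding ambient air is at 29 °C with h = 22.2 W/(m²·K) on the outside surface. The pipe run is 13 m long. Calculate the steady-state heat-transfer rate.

For a radial system each layer contributes R = ln(r_out/r_in)/(2πkL); films add R = 1/(hA).
R_inner film = 1/(h_i·2πr₁L) = 1/(1410×2π×0.08×13) = 1.085×10^-4 K/W
R_aluminium pipe wall = ln(90/80)/(2π×229×13) = 6.297×10^-6 K/W
R_calcium silicate = ln(130/90)/(2π×0.0676×13) = 0.0666 K/W
R_outer film = 1/(h_o·2πr_oL) = 1/(22.2×2π×0.13×13) = 0.004242 K/W
R_total = 0.07095 K/W
Q = ΔT/R_total = 371/0.07095

Q ≈ 5230 W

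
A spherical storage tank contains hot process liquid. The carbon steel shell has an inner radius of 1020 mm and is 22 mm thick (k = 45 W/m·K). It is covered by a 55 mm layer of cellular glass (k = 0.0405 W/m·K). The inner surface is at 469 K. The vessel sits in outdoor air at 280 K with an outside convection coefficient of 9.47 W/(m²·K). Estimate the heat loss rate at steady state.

Q ≈ 1860 W

For a spherical shell R = (1/r₁ − 1/r₂)/(4πk); film R = 1/(h·4πr²). In series:
R_carbon steel shell = (1/1.02 − 1/1.042)/(4π×45) = 3.66×10^-5 K/W
R_cellular glass = (1/1.042 − 1/1.097)/(4π×0.0405) = 0.09454 K/W
R_outer film = 1/(h·4πr_o²) = 1/(9.47×4π×1.097²) = 0.006983 K/W
R_total = 0.1016 K/W
Q = ΔT/R_total = 189/0.1016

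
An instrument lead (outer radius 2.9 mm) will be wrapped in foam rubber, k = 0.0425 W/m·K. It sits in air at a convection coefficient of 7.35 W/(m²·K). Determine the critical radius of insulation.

r_cr ≈ 5.78 mm

For a cylinder r_cr = k/h = 0.0425/7.35
r_cr = 5.78 mm; since the bare radius (2.9 mm) is below r_cr, adding a thin layer of insulation will *increase* heat loss.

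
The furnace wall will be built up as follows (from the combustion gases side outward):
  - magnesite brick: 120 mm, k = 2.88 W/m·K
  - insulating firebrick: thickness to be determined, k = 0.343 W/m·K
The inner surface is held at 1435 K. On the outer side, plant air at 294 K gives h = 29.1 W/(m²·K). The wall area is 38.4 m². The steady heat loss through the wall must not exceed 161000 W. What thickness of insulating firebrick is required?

L ≈ 67.3 mm

Using the resistance-network approach (series):
R_magnesite brick = L/(kA) = 0.12/(2.88×38.4) = 0.001085 K/W
R_outer film = 1/(h_o·A) = 1/(29.1×38.4) = 8.949×10^-4 K/W
Sum of the known resistances R_other = 0.00198 K/W
Required total resistance R_tot = ΔT/Q_allow = 1141/161000 = 0.007087 K/W
R_insulating firebrick = R_tot − R_other = 0.005107 K/W
L = R·k·A = 0.005107×0.343×38.4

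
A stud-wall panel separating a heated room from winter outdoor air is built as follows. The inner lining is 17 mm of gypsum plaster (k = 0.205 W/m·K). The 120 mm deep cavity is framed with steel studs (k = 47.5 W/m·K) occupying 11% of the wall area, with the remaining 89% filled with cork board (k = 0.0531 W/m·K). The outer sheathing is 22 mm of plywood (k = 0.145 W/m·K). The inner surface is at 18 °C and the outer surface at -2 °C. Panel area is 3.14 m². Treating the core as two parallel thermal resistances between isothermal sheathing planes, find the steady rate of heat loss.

Sheathing layers in series; stud and cavity paths in parallel between them.
R_inner = 0.017/(0.205×3.14) = 0.02641 K/W
R_stud  = 0.12/(47.5×0.11×3.14) = 0.007314 K/W
R_cav   = 0.12/(0.0531×0.89×3.14) = 0.8087 K/W
1/R_core = 1/R_stud + 1/R_cav → R_core = 0.007249 K/W
R_outer = 0.022/(0.145×3.14) = 0.04832 K/W
R_total = 0.08198 K/W
Q = ΔT/R_total = 20/0.08198

Q ≈ 244 W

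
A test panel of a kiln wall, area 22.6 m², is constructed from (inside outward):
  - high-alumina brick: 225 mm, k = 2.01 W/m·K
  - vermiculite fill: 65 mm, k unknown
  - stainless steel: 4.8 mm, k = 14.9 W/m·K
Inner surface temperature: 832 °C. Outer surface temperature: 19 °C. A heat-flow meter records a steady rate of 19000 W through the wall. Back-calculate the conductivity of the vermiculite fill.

k ≈ 0.076 W/(m·K)

Using the resistance-network approach (series):
R_high-alumina brick = L/(kA) = 0.225/(2.01×22.6) = 0.004953 K/W
R_stainless steel = L/(kA) = 0.0048/(14.9×22.6) = 1.425×10^-5 K/W
Sum of known resistances R_other = 0.004967 K/W
Total R = ΔT/Q = 813/19000 = 0.04279 K/W
R_vermiculite fill = R_total − R_other = 0.03782 K/W
k = L/(R·A) = 0.065/(0.03782×22.6)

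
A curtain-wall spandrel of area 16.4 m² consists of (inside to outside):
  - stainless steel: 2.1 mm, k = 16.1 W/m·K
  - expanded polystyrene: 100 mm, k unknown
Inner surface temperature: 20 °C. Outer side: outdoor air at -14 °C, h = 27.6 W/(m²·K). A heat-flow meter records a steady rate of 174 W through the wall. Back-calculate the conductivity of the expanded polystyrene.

k ≈ 0.0316 W/(m·K)

Using the resistance-network approach (series):
R_stainless steel = L/(kA) = 0.0021/(16.1×16.4) = 7.953×10^-6 K/W
R_outer film = 1/(h_o·A) = 1/(27.6×16.4) = 0.002209 K/W
Sum of known resistances R_other = 0.002217 K/W
Total R = ΔT/Q = 34/174 = 0.1954 K/W
R_expanded polystyrene = R_total − R_other = 0.1932 K/W
k = L/(R·A) = 0.1/(0.1932×16.4)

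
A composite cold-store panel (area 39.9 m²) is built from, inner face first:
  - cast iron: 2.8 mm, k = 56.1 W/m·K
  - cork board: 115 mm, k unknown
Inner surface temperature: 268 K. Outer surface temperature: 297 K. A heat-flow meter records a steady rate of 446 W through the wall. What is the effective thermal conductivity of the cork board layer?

k ≈ 0.0443 W/(m·K)

Series thermal resistances:
R_cast iron = L/(kA) = 0.0028/(56.1×39.9) = 1.251×10^-6 K/W
Sum of known resistances R_other = 1.251×10^-6 K/W
Total R = ΔT/Q = 29/446 = 0.06502 K/W
R_cork board = R_total − R_other = 0.06502 K/W
k = L/(R·A) = 0.115/(0.06502×39.9)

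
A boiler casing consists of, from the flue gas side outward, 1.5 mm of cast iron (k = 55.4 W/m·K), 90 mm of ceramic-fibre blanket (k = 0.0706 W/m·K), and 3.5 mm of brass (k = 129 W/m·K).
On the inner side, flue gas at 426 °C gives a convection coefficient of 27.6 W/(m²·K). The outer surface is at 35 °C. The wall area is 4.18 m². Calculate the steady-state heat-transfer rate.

Q ≈ 1250 W

Thermal resistances in series:
R_inner film = 1/(h_i·A) = 1/(27.6×4.18) = 0.008668 K/W
R_cast iron = L/(kA) = 0.0015/(55.4×4.18) = 6.477×10^-6 K/W
R_ceramic-fibre blanket = L/(kA) = 0.09/(0.0706×4.18) = 0.305 K/W
R_brass = L/(kA) = 0.0035/(129×4.18) = 6.491×10^-6 K/W
R_total = 0.3137 K/W
Q = ΔT / R_total = 391 / 0.3137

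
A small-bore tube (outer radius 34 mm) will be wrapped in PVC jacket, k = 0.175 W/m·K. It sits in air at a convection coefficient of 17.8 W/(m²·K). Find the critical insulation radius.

For a cylinder r_cr = k/h = 0.175/17.8
r_cr = 9.83 mm; since the bare radius (34 mm) is above r_cr, any added insulation will reduce heat loss.

r_cr ≈ 9.83 mm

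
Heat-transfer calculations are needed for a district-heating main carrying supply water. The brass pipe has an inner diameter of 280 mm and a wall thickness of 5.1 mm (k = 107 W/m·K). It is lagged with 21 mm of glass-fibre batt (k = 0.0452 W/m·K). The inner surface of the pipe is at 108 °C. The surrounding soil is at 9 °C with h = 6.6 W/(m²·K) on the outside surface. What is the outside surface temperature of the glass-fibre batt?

For a radial system each layer contributes R = ln(r_out/r_in)/(2πkL); films add R = 1/(hA).
R_brass pipe wall = ln(145.1/140)/(2π×107×1) = 5.322×10^-5 K/W
R_glass-fibre batt = ln(166.1/145.1)/(2π×0.0452×1) = 0.4759 K/W
R_outer film = 1/(h_o·2πr_oL) = 1/(6.6×2π×0.1661×1) = 0.1452 K/W
R_total = 0.6212 K/W
Q = ΔT/R_total = 99/0.6212
Q = 159 W/m
T_interface = T_inner − Q·ΣR(inner→interface) = 108 − 159×0.476

T ≈ 32.1 °C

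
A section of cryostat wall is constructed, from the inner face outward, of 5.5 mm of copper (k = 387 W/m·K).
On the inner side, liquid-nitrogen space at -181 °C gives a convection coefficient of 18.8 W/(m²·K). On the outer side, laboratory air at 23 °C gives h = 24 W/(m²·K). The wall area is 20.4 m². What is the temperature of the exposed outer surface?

T ≈ -66.6 °C

Using the resistance-network approach (series):
R_inner film = 1/(h_i·A) = 1/(18.8×20.4) = 0.002607 K/W
R_copper = L/(kA) = 0.0055/(387×20.4) = 6.967×10^-7 K/W
R_outer film = 1/(h_o·A) = 1/(24×20.4) = 0.002042 K/W
R_total = 0.004651 K/W;  Q = ΔT/R_total = 204/0.004651 = 43870 W
T_interface = T_inner + Q·ΣR(inner→interface) = -181 + 43900×0.002608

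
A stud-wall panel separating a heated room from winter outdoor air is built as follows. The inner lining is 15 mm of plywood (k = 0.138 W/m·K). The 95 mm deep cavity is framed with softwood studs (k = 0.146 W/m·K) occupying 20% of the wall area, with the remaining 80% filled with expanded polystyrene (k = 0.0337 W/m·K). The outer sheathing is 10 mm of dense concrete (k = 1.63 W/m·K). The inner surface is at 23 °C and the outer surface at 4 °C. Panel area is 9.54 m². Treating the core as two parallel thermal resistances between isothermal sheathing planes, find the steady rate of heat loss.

Sheathing layers in series; stud and cavity paths in parallel between them.
R_inner = 0.015/(0.138×9.54) = 0.01139 K/W
R_stud  = 0.095/(0.146×0.2×9.54) = 0.341 K/W
R_cav   = 0.095/(0.0337×0.8×9.54) = 0.3694 K/W
1/R_core = 1/R_stud + 1/R_cav → R_core = 0.1773 K/W
R_outer = 0.01/(1.63×9.54) = 6.431×10^-4 K/W
R_total = 0.1894 K/W
Q = ΔT/R_total = 19/0.1894

Q ≈ 100 W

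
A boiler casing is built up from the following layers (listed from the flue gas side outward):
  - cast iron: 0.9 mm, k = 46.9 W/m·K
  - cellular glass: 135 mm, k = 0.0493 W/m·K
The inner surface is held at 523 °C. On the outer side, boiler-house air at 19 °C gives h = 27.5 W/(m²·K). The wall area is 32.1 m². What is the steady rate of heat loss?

Q ≈ 5830 W

Treating each layer as a thermal resistance in series:
R_cast iron = L/(kA) = 0.0009/(46.9×32.1) = 5.978×10^-7 K/W
R_cellular glass = L/(kA) = 0.135/(0.0493×32.1) = 0.08531 K/W
R_outer film = 1/(h_o·A) = 1/(27.5×32.1) = 0.001133 K/W
R_total = 0.08644 K/W
Q = ΔT / R_total = 504 / 0.08644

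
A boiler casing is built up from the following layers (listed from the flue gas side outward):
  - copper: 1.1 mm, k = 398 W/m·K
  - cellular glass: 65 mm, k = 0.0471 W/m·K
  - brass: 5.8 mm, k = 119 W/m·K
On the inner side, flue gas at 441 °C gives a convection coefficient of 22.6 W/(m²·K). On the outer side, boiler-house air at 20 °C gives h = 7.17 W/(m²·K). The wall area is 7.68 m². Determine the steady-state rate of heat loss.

Q ≈ 2070 W

Treating each layer as a thermal resistance in series:
R_inner film = 1/(h_i·A) = 1/(22.6×7.68) = 0.005761 K/W
R_copper = L/(kA) = 0.0011/(398×7.68) = 3.599×10^-7 K/W
R_cellular glass = L/(kA) = 0.065/(0.0471×7.68) = 0.1797 K/W
R_brass = L/(kA) = 0.0058/(119×7.68) = 6.346×10^-6 K/W
R_outer film = 1/(h_o·A) = 1/(7.17×7.68) = 0.01816 K/W
R_total = 0.2036 K/W
Q = ΔT / R_total = 421 / 0.2036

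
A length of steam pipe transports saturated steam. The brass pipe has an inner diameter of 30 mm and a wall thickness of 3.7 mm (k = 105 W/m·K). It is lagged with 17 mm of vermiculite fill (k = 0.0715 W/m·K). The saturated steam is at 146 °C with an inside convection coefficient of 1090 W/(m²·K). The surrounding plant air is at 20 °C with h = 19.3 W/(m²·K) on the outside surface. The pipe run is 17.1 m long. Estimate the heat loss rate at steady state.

Q ≈ 1280 W

Per-layer cylindrical resistances, series-summed:
R_inner film = 1/(h_i·2πr₁L) = 1/(1090×2π×0.015×17.1) = 5.693×10^-4 K/W
R_brass pipe wall = ln(18.7/15)/(2π×105×17.1) = 1.954×10^-5 K/W
R_vermiculite fill = ln(35.7/18.7)/(2π×0.0715×17.1) = 0.08417 K/W
R_outer film = 1/(h_o·2πr_oL) = 1/(19.3×2π×0.0357×17.1) = 0.01351 K/W
R_total = 0.09827 K/W
Q = ΔT/R_total = 126/0.09827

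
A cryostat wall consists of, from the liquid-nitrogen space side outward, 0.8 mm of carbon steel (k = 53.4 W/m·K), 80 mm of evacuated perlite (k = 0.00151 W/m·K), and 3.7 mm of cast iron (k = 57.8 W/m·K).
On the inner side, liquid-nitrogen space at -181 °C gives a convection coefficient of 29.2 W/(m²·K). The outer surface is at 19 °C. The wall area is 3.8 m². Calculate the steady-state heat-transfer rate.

Series thermal resistances:
R_inner film = 1/(h_i·A) = 1/(29.2×3.8) = 0.009012 K/W
R_carbon steel = L/(kA) = 0.0008/(53.4×3.8) = 3.942×10^-6 K/W
R_evacuated perlite = L/(kA) = 0.08/(0.00151×3.8) = 13.94 K/W
R_cast iron = L/(kA) = 0.0037/(57.8×3.8) = 1.685×10^-5 K/W
R_total = 13.95 K/W
Q = ΔT / R_total = 200 / 13.95

Q ≈ 14.3 W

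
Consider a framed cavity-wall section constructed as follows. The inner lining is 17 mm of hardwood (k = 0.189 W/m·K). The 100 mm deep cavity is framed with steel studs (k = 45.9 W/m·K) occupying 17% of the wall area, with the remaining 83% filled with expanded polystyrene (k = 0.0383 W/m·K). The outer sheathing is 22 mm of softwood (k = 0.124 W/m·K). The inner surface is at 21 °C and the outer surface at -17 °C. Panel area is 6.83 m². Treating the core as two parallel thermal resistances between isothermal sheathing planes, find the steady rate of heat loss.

Sheathing layers in series; stud and cavity paths in parallel between them.
R_inner = 0.017/(0.189×6.83) = 0.01317 K/W
R_stud  = 0.1/(45.9×0.17×6.83) = 0.001876 K/W
R_cav   = 0.1/(0.0383×0.83×6.83) = 0.4606 K/W
1/R_core = 1/R_stud + 1/R_cav → R_core = 0.001869 K/W
R_outer = 0.022/(0.124×6.83) = 0.02598 K/W
R_total = 0.04101 K/W
Q = ΔT/R_total = 38/0.04101

Q ≈ 926 W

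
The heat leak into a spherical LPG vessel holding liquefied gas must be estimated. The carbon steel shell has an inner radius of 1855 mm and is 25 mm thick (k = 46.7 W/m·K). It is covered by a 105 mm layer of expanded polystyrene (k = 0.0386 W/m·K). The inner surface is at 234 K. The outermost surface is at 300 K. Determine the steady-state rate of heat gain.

Q ≈ 1140 W

Each spherical layer contributes R = (1/r_i − 1/r_o)/(4πk):
R_carbon steel shell = (1/1.855 − 1/1.88)/(4π×46.7) = 1.222×10^-5 K/W
R_expanded polystyrene = (1/1.88 − 1/1.985)/(4π×0.0386) = 0.05801 K/W
R_total = 0.05802 K/W
Q = ΔT/R_total = 66/0.05802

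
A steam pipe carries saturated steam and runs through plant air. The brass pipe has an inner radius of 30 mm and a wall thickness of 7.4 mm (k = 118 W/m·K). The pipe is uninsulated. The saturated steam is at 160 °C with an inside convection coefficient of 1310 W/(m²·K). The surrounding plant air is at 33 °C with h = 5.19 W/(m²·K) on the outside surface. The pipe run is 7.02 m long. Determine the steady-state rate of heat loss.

Q ≈ 1080 W

Treating each annulus and film as a series resistance:
R_inner film = 1/(h_i·2πr₁L) = 1/(1310×2π×0.03×7.02) = 5.769×10^-4 K/W
R_brass pipe wall = ln(37.4/30)/(2π×118×7.02) = 4.236×10^-5 K/W
R_outer film = 1/(h_o·2πr_oL) = 1/(5.19×2π×0.0374×7.02) = 0.1168 K/W
R_total = 0.1174 K/W
Q = ΔT/R_total = 127/0.1174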